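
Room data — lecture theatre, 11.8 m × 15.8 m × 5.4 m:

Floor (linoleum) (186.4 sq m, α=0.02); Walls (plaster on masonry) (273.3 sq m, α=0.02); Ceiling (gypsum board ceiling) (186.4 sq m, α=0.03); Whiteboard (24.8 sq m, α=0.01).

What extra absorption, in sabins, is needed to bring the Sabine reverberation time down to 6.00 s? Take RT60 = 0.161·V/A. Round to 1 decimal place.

12.0 sabins

Total absorption A₁ = 186.4·0.02 + 273.3·0.02 + 186.4·0.03 + 24.8·0.01
  = 3.728 + 5.466 + 5.592 + 0.248 = 15.034 sq m sabins.
Target A₂ = 0.161·1006.776/6.00 = 27.015 sabins (V = 1006.776 m³).
Shortfall: 27.015 − 15.034 = 12.0 sabins.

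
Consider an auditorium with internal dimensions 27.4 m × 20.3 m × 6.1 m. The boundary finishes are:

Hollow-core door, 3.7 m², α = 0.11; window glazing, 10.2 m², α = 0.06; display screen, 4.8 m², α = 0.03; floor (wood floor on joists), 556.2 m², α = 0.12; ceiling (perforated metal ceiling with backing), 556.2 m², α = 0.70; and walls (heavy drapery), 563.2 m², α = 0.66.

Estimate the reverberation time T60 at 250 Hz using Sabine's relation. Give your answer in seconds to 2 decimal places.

0.66 s

Summing Sᵢαᵢ: 0.407 + 0.612 + 0.144 + 66.744 + 389.340 + 371.712 → A = 828.959 sabins.
Room volume: 3392.942 m³.
Sabine: RT60 = 0.161 × 3392.942 / 828.959 = 0.66 s.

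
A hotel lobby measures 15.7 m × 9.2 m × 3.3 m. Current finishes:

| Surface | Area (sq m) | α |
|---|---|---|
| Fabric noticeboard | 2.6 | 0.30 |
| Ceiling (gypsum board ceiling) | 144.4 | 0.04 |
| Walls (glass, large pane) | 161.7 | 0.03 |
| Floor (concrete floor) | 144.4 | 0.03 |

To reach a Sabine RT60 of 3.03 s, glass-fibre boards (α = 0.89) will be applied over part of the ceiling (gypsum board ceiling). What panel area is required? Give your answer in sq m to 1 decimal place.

Total absorption A₁ = 2.6·0.30 + 144.4·0.04 + 161.7·0.03 + 144.4·0.03
  = 0.780 + 5.776 + 4.851 + 4.332 = 15.739 sq m sabins.
Required A₂ = 0.161·476.652/3.03 = 25.327 sabins.
ΔA needed = 25.327 − 15.739 = 9.588 sabins.
Net gain per sq m: Δα = 0.89 − 0.04 = 0.85.
Area = ΔA/Δα = 9.588/0.85 = 11.3 sq m.

11.3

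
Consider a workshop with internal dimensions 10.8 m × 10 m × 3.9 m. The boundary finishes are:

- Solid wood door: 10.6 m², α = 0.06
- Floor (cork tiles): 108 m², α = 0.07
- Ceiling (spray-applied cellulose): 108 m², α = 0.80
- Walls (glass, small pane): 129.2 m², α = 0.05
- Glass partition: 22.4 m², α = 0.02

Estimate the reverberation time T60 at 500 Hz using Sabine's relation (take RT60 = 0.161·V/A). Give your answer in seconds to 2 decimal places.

A = Σ Sᵢαᵢ = 10.6×0.06 + 108×0.07 + 108×0.80 + 129.2×0.05 + 22.4×0.02 = 101.504 sabins.
Room volume: 421.2 m³.
Sabine: RT60 = 0.161 × 421.2 / 101.504 = 0.67 s.

0.67 s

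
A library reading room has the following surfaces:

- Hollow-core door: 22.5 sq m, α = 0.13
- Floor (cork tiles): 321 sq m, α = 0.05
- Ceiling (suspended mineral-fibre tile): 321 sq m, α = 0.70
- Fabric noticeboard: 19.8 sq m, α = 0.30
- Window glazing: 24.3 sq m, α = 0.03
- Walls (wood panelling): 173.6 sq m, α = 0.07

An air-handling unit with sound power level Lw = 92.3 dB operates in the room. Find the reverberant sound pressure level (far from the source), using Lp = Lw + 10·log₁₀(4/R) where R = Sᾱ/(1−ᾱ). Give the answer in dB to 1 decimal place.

72.6 dB

Σ(Sᵢαᵢ) = 22.5×0.13 + 321×0.05 + 321×0.70 + 19.8×0.30 + 24.3×0.03 + 173.6×0.07 = 262.496; total area S = 882.2 sq m.
ᾱ = 0.2975, so room constant R = A/(1−ᾱ) = 373.660 sq m.
Lp = Lw + 10 log₁₀(4/R) = 92.3 -19.70 = 72.6 dB.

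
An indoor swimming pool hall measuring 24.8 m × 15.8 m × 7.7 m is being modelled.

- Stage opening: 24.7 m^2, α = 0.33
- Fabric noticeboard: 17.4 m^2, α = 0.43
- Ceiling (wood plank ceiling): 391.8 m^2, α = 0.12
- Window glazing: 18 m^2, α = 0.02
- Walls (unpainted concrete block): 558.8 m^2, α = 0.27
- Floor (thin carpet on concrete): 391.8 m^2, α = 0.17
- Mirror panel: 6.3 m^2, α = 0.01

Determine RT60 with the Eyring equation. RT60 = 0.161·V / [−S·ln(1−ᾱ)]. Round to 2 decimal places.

1.55 sec

S = Σ Sᵢ = 1408.8 m^2.
Absorption A = 24.7·0.33 + 17.4·0.43 + 391.8·0.12 + 18·0.02 + 558.8·0.27 + 391.8·0.17 + 6.3·0.01 = 280.554 sabins.
ᾱ = 280.554 / 1408.8 = 0.1991.
−S·ln(1−ᾱ) = −1408.8 × ln(1 − 0.1991) = 312.781.
V = 24.8 × 15.8 × 7.7 = 3017.168 m³.
RT60 = 0.161 × 3017.168 / 312.781 = 1.55 s.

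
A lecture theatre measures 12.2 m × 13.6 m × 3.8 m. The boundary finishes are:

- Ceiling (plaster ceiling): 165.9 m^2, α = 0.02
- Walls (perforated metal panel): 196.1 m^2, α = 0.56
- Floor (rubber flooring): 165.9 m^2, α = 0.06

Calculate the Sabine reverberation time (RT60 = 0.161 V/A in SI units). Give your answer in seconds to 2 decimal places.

Total absorption A = 165.9×0.02 + 196.1×0.56 + 165.9×0.06
  = 3.318 + 109.816 + 9.954 = 123.088 m^2 sabins.
Room volume: 630.496 m³.
Sabine: RT60 = 0.161 × 630.496 / 123.088 = 0.82 s.

0.82 s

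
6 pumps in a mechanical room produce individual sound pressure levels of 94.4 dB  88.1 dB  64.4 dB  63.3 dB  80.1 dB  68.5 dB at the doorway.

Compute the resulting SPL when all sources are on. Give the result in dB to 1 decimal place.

95.5 dB

Σ 10^(Lᵢ/10) = 3.514e+09.
Combined level = 10 log₁₀(3.514e+09) = 95.5 dB.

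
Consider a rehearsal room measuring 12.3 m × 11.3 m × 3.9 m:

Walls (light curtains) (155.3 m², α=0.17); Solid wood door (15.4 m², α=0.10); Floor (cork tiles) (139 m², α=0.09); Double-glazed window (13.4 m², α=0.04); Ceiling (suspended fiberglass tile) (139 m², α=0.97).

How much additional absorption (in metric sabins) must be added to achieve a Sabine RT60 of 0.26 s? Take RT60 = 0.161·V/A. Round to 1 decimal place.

159.8 sabins

Total absorption A₁ = 155.3·0.17 + 15.4·0.10 + 139·0.09 + 13.4·0.04 + 139·0.97
  = 26.401 + 1.540 + 12.510 + 0.536 + 134.830 = 175.817 m² sabins.
Target A₂ = 0.161·542.061/0.26 = 335.661 sabins (V = 542.061 m³).
Shortfall: 335.661 − 175.817 = 159.8 sabins.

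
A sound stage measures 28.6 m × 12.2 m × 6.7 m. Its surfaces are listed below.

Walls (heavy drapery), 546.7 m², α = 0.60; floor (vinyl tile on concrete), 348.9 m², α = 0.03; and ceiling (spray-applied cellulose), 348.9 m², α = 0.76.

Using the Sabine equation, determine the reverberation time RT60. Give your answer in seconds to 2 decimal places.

Summing Sᵢαᵢ: 328.020 + 10.467 + 265.164 → A = 603.651 sabins.
Volume V = 28.6 × 12.2 × 6.7 = 2337.764 m³.
RT60 = 0.161 · V / A = 0.161 × 2337.764 / 603.651 = 0.62 s.

0.62 seconds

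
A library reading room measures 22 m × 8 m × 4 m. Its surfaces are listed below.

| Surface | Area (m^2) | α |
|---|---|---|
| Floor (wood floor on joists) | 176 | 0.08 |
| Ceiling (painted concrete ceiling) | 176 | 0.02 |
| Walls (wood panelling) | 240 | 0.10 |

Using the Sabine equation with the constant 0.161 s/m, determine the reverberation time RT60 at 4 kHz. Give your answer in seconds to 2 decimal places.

Equivalent absorption area: A = 176·0.08 + 176·0.02 + 240·0.10 = 41.600 m^2.
V = 22·8·4 = 704 m³.
Sabine: RT60 = 0.161 × 704 / 41.600 = 2.72 s.

2.72 s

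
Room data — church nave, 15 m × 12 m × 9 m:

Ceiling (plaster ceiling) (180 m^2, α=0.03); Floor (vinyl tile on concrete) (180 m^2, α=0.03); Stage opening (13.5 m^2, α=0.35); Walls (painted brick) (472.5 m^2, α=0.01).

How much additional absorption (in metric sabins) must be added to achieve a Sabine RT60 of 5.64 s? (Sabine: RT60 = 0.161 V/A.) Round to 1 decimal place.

26.0 sabins

Total absorption A₁ = 180·0.03 + 180·0.03 + 13.5·0.35 + 472.5·0.01
  = 5.400 + 5.400 + 4.725 + 4.725 = 20.250 m^2 sabins.
V = 1620 m³. Required absorption A₂ = 0.161 × 1620 / 5.64 = 46.245 sabins.
Additional absorption ΔA = 46.245 − 20.250 = 26.0 sabins.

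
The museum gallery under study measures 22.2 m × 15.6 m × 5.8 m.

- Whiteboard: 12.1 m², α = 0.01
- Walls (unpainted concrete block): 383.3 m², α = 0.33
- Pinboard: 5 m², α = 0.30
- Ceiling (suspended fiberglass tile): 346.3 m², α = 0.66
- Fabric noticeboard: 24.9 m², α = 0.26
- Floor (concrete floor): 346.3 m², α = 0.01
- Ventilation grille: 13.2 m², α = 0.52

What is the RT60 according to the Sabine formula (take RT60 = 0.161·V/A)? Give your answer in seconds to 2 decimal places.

Summing Sᵢαᵢ: 0.121 + 126.489 + 1.500 + 228.558 + 6.474 + 3.463 + 6.864 → A = 373.469 sabins.
Room volume: 2008.656 m³.
RT60 = 0.161 · V / A = 0.161 × 2008.656 / 373.469 = 0.87 s.

0.87 seconds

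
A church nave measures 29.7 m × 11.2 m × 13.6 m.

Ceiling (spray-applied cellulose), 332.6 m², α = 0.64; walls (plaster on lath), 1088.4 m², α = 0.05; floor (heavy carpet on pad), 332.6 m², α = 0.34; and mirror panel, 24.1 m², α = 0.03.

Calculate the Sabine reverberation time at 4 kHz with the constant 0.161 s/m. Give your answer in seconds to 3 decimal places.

1.911 s

A = Σ Sᵢαᵢ = 332.6*0.64 + 1088.4*0.05 + 332.6*0.34 + 24.1*0.03 = 381.091 sabins.
V = 29.7·11.2·13.6 = 4523.904 m³.
RT60 = 0.161 · V / A = 0.161 × 4523.904 / 381.091 = 1.911 s.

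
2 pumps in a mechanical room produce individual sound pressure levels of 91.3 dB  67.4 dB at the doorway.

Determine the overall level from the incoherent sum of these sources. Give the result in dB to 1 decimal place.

Sum in the linear (power) domain: Σ 10^(Lᵢ/10) = 10^(91.3/10) + 10^(67.4/10) = 1.354e+09.
L_total = 10·log₁₀(1.354e+09) = 91.3 dB.

91.3 dB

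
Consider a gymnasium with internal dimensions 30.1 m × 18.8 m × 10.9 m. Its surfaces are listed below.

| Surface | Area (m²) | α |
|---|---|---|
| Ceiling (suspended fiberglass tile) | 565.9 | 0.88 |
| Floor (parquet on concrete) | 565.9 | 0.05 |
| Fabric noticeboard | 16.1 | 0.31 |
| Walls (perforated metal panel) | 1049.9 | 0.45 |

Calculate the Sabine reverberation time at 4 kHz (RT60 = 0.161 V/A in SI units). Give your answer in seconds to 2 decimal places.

Total absorption A = 565.9*0.88 + 565.9*0.05 + 16.1*0.31 + 1049.9*0.45
  = 497.992 + 28.295 + 4.991 + 472.455 = 1003.733 m² sabins.
Volume V = 30.1 × 18.8 × 10.9 = 6168.092 m³.
T = 0.161 V/A = 0.161·6168.092/1003.733 = 0.99 s.

0.99 sec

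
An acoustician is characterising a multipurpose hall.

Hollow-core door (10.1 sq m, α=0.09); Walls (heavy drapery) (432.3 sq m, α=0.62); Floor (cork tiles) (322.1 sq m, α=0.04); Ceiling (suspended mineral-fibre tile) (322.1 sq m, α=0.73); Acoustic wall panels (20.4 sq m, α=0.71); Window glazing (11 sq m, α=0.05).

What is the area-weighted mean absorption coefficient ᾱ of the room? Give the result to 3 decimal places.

S = Σ Sᵢ = 10.1 + 432.3 + 322.1 + 322.1 + 20.4 + 11 = 1118.0 sq m.
Σ(Sᵢαᵢ) = 10.1·0.09 + 432.3·0.62 + 322.1·0.04 + 322.1·0.73 + 20.4·0.71 + 11·0.05 = 531.986.
ᾱ = A/S = 0.476.

0.476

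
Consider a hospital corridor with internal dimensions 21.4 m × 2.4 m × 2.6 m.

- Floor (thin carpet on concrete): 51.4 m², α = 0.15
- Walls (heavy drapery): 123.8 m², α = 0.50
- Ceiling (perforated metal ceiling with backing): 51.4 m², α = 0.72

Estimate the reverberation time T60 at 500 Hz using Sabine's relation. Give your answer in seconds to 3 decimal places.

Summing Sᵢαᵢ: 7.710 + 61.900 + 37.008 → A = 106.618 sabins.
Volume V = 21.4 × 2.4 × 2.6 = 133.536 m³.
RT60 = 0.161 · V / A = 0.161 × 133.536 / 106.618 = 0.202 s.

0.202 s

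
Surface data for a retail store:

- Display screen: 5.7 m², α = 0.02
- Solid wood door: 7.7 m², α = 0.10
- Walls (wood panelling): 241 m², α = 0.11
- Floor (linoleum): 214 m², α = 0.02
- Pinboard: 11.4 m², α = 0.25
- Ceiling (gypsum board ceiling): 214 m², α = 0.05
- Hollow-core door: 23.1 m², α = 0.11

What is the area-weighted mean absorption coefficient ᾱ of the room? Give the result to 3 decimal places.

0.067

Total surface area S = 716.9 m².
Weighted sum Σ Sα = 47.765.
ᾱ = A/S = 0.067.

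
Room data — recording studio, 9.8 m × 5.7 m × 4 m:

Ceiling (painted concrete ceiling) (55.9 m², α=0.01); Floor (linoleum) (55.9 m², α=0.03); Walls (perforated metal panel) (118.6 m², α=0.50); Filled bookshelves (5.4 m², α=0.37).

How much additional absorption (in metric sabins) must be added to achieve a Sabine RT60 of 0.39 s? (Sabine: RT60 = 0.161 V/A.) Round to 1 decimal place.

28.7 sabins

Total absorption A₁ = 55.9·0.01 + 55.9·0.03 + 118.6·0.50 + 5.4·0.37
  = 0.559 + 1.677 + 59.300 + 1.998 = 63.534 m² sabins.
V = 223.44 m³. Required absorption A₂ = 0.161 × 223.44 / 0.39 = 92.241 sabins.
Shortfall: 92.241 − 63.534 = 28.7 sabins.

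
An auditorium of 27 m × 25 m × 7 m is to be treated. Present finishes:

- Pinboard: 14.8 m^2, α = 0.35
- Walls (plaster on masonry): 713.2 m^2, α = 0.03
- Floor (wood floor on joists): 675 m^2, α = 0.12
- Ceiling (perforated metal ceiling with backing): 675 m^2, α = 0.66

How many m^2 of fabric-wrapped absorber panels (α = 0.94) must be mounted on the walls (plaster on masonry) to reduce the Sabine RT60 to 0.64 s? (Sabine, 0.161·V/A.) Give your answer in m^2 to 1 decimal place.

A₁ = Σ Sᵢαᵢ = 14.8×0.35 + 713.2×0.03 + 675×0.12 + 675×0.66 = 553.076 sabins.
V = 4725 m³. Target absorption A₂ = 0.161 × 4725 / 0.64 = 1188.633 sabins.
Absorption to add: 1188.633 − 553.076 = 635.557 sabins.
Net gain per m^2: Δα = 0.94 − 0.03 = 0.91.
Area = ΔA/Δα = 635.557/0.91 = 698.4 m^2.

698.4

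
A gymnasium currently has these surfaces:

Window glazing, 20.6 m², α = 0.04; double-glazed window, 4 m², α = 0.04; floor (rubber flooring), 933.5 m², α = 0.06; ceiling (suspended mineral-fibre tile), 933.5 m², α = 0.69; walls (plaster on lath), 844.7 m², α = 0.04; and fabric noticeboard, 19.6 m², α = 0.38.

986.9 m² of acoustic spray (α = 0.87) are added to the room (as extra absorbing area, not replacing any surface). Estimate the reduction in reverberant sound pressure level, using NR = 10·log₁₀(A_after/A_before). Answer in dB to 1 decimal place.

3.3 dB

Summing Sᵢαᵢ: 0.824 + 0.160 + 56.010 + 644.115 + 33.788 + 7.448 → A_before = 742.345 sabins.
Added absorption = 986.9 × 0.87 = 858.603 sabins.
New total A_after = 1600.948 sabins.
NR = 10·log₁₀(1600.948/742.345) = 3.3 dB.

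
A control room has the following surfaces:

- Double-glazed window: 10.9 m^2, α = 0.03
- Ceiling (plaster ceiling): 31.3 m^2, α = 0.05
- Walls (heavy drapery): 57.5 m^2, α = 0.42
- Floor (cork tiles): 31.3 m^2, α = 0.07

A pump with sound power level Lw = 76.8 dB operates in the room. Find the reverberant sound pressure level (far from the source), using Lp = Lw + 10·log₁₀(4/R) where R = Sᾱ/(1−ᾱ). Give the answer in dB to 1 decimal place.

67.3 dB

Σ(Sᵢαᵢ) = 10.9×0.03 + 31.3×0.05 + 57.5×0.42 + 31.3×0.07 = 28.233; total area S = 131.0 m^2.
ᾱ = 0.2155, so room constant R = A/(1−ᾱ) = 35.989 m^2.
Lp = 76.8 + 10·log₁₀(4/35.989) = 76.8 + (-9.54) = 67.3 dB.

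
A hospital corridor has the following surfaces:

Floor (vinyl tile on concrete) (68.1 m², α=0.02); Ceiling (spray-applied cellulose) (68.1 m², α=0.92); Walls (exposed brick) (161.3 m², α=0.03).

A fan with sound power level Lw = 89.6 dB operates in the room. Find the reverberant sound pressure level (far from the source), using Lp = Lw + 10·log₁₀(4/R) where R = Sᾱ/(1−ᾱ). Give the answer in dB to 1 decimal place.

76.1 dB

Σ(Sᵢαᵢ) = 68.1·0.02 + 68.1·0.92 + 161.3·0.03 = 68.853; total area S = 297.5 m².
ᾱ = 0.2314, so room constant R = A/(1−ᾱ) = 89.582 m².
Lp = 89.6 + 10·log₁₀(4/89.582) = 89.6 + (-13.50) = 76.1 dB.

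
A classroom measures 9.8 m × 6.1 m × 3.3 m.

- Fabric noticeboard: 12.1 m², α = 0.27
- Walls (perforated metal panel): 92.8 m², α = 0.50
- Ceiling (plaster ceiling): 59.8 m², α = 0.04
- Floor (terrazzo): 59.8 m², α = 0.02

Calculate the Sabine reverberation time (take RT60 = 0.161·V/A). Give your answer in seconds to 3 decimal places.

Total absorption A = 12.1*0.27 + 92.8*0.50 + 59.8*0.04 + 59.8*0.02
  = 3.267 + 46.400 + 2.392 + 1.196 = 53.255 m² sabins.
Volume V = 9.8 × 6.1 × 3.3 = 197.274 m³.
T = 0.161 V/A = 0.161·197.274/53.255 = 0.596 s.

0.596 s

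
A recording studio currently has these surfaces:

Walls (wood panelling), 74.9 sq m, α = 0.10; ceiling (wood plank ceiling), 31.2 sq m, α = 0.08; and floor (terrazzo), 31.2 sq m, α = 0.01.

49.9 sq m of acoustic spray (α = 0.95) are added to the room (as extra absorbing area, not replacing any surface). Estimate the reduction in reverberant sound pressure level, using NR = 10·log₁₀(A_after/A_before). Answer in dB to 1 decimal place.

A_before = Σ Sᵢαᵢ = 74.9×0.10 + 31.2×0.08 + 31.2×0.01 = 10.298 sabins.
Added absorption = 49.9 × 0.95 = 47.405 sabins.
A_after = 10.298 + 47.405 = 57.703 sabins.
NR = 10·log₁₀(57.703/10.298) = 7.5 dB.

7.5 dB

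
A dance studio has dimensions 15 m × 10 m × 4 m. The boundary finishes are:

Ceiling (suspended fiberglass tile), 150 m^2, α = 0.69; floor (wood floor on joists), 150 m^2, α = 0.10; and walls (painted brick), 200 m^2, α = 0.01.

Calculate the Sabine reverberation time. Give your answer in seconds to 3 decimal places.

0.802 seconds

Total absorption A = 150·0.69 + 150·0.10 + 200·0.01
  = 103.500 + 15.000 + 2.000 = 120.500 m^2 sabins.
V = 15·10·4 = 600 m³.
RT60 = 0.161 · V / A = 0.161 × 600 / 120.500 = 0.802 s.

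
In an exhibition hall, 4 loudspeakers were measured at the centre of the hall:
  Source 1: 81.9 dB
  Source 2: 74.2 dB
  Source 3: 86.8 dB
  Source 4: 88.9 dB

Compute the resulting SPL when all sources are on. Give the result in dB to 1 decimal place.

Converting to relative power and adding: 10^(81.9/10) + 10^(74.2/10) + 10^(86.8/10) + 10^(88.9/10) = 1.436e+09.
L_total = 10·log₁₀(1.436e+09) = 91.6 dB.

91.6 dB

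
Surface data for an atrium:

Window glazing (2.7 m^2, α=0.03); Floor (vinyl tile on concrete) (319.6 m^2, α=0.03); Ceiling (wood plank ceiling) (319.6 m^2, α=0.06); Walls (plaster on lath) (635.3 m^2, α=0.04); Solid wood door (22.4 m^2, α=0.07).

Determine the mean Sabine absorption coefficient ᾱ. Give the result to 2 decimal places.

Total surface area S = 1299.6 m^2.
Σ(Sᵢαᵢ) = 2.7*0.03 + 319.6*0.03 + 319.6*0.06 + 635.3*0.04 + 22.4*0.07 = 55.825.
ᾱ = 55.825 / 1299.6 = 0.04.

0.04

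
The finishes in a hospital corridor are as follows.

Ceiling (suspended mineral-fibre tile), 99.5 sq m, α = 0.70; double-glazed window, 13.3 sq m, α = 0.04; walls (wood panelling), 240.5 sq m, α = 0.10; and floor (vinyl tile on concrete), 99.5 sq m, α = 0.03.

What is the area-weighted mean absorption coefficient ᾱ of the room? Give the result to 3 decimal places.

0.215

S = Σ Sᵢ = 99.5 + 13.3 + 240.5 + 99.5 = 452.8 sq m.
A = 99.5*0.70 + 13.3*0.04 + 240.5*0.10 + 99.5*0.03 = 97.217 sabins.
ᾱ = A/S = 0.215.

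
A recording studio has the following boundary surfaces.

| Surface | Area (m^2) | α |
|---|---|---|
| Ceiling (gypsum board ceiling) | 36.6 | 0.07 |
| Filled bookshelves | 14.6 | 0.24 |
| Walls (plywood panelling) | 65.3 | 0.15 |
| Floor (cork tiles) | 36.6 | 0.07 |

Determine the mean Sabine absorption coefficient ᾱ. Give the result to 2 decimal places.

0.12

Total surface area S = 153.1 m^2.
Weighted sum Σ Sα = 18.423.
ᾱ = A/S = 0.12.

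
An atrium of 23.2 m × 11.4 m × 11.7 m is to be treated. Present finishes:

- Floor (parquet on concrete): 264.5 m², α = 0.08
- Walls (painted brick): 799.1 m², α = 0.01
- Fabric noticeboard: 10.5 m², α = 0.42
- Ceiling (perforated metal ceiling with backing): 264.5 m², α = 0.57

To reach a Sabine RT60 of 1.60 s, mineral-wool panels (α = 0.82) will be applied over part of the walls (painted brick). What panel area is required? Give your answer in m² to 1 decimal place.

Summing Sᵢαᵢ: 21.160 + 7.991 + 4.410 + 150.765 → A₁ = 184.326 sabins.
Required A₂ = 0.161·3094.416/1.60 = 311.376 sabins.
ΔA needed = 311.376 − 184.326 = 127.050 sabins.
Net gain per m²: Δα = 0.82 − 0.01 = 0.81.
Panel area = 127.050 / 0.81 = 156.9 m².

156.9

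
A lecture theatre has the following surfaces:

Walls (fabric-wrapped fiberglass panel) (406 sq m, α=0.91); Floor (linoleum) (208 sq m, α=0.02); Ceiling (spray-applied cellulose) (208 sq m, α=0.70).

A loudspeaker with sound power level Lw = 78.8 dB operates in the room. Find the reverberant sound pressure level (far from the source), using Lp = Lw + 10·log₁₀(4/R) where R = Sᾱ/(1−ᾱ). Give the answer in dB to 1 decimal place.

Σ(Sᵢαᵢ) = 406·0.91 + 208·0.02 + 208·0.70 = 519.220; total area S = 822.0 sq m.
ᾱ = 519.220/822.0 = 0.6317; R = Sᾱ/(1−ᾱ) = 519.220/(1−0.6317) = 1409.775 sq m.
Lp = 78.8 + 10·log₁₀(4/1409.775) = 78.8 + (-25.47) = 53.3 dB.

53.3 dB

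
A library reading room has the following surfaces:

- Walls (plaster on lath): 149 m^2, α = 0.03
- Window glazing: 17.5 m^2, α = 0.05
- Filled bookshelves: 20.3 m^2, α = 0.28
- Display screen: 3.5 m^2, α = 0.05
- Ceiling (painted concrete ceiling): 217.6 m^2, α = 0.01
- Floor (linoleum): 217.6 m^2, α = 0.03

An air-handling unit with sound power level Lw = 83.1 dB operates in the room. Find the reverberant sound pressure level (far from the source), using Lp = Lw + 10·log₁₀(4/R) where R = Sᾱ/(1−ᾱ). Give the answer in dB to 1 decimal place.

76.0 dB

Σ(Sᵢαᵢ) = 149×0.03 + 17.5×0.05 + 20.3×0.28 + 3.5×0.05 + 217.6×0.01 + 217.6×0.03 = 19.908; total area S = 625.5 m^2.
ᾱ = 19.908/625.5 = 0.0318; R = Sᾱ/(1−ᾱ) = 19.908/(1−0.0318) = 20.562 m^2.
Lp = Lw + 10 log₁₀(4/R) = 83.1 -7.11 = 76.0 dB.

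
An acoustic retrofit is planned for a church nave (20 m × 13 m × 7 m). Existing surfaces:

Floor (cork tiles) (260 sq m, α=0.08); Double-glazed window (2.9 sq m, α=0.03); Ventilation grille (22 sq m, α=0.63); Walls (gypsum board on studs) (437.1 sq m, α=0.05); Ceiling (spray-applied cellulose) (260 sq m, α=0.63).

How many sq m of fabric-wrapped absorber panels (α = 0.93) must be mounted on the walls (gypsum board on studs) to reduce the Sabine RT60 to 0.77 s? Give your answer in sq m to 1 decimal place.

182.0

Summing Sᵢαᵢ: 20.800 + 0.087 + 13.860 + 21.855 + 163.800 → A₁ = 220.402 sabins.
V = 1820 m³. Target absorption A₂ = 0.161 × 1820 / 0.77 = 380.545 sabins.
ΔA needed = 380.545 − 220.402 = 160.143 sabins.
Each sq m of panel replacing the walls (gypsum board on studs) adds (0.93 − 0.05) = 0.88 sabins.
Area = ΔA/Δα = 160.143/0.88 = 182.0 sq m.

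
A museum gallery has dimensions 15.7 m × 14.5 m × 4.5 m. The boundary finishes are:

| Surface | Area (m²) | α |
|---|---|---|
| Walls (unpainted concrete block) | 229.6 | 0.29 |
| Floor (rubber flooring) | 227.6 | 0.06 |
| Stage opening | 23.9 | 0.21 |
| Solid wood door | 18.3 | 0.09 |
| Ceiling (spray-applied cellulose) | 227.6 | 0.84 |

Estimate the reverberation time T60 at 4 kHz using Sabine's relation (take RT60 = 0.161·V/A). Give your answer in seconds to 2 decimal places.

Equivalent absorption area: A = 229.6*0.29 + 227.6*0.06 + 23.9*0.21 + 18.3*0.09 + 227.6*0.84 = 278.090 m².
Volume V = 15.7 × 14.5 × 4.5 = 1024.425 m³.
RT60 = 0.161 · V / A = 0.161 × 1024.425 / 278.090 = 0.59 s.

0.59 seconds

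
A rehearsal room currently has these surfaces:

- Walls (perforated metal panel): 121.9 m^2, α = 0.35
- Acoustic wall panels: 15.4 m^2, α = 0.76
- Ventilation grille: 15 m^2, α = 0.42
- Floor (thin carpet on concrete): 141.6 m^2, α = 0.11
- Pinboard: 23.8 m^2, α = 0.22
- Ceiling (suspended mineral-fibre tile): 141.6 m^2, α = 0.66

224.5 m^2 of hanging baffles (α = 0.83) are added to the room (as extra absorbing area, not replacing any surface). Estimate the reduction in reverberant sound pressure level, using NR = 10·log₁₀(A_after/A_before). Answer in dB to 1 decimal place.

3.1 dB

A_before = Σ Sᵢαᵢ = 121.9*0.35 + 15.4*0.76 + 15*0.42 + 141.6*0.11 + 23.8*0.22 + 141.6*0.66 = 174.937 sabins.
Added absorption = 224.5 × 0.83 = 186.335 sabins.
New total A_after = 361.272 sabins.
Reduction = 10 log₁₀(A_after/A_before) = 10 log₁₀(2.0652) = 3.1 dB.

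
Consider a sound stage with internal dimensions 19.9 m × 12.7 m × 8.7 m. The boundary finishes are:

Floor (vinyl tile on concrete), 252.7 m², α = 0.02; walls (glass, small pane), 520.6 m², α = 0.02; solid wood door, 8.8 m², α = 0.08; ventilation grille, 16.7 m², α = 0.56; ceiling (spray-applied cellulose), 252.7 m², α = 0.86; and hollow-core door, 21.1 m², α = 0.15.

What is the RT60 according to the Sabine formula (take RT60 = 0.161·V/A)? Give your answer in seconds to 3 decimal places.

Equivalent absorption area: A = 252.7×0.02 + 520.6×0.02 + 8.8×0.08 + 16.7×0.56 + 252.7×0.86 + 21.1×0.15 = 246.009 m².
V = 19.9·12.7·8.7 = 2198.751 m³.
T = 0.161 V/A = 0.161·2198.751/246.009 = 1.439 s.

1.439 s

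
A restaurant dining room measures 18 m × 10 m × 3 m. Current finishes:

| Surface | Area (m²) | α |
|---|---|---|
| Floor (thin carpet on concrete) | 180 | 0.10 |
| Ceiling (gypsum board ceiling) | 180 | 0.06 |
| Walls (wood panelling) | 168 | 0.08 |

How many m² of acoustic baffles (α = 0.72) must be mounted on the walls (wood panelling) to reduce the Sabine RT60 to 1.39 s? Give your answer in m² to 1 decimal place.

Equivalent absorption area: A₁ = 180·0.10 + 180·0.06 + 168·0.08 = 42.240 m².
V = 540 m³. Target absorption A₂ = 0.161 × 540 / 1.39 = 62.547 sabins.
ΔA needed = 62.547 − 42.240 = 20.307 sabins.
Net gain per m²: Δα = 0.72 − 0.08 = 0.64.
Area = ΔA/Δα = 20.307/0.64 = 31.7 m².

31.7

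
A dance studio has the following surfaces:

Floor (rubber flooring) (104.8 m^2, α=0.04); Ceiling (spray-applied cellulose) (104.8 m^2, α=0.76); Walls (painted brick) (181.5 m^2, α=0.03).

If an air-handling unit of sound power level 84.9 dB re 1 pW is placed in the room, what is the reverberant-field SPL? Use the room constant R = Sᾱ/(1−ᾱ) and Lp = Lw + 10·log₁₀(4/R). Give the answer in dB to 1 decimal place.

A = 89.285 sabins; S = 391.1 m^2.
ᾱ = 89.285/391.1 = 0.2283; R = Sᾱ/(1−ᾱ) = 89.285/(1−0.2283) = 115.699 m^2.
Lp = Lw + 10 log₁₀(4/R) = 84.9 -14.61 = 70.3 dB.

70.3 dB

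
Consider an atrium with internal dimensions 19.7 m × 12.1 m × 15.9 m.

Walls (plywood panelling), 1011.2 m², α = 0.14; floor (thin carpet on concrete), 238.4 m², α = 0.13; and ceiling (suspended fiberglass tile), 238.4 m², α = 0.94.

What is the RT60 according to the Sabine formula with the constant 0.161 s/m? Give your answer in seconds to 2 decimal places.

1.54 sec

A = Σ Sᵢαᵢ = 1011.2·0.14 + 238.4·0.13 + 238.4·0.94 = 396.656 sabins.
Room volume: 3790.083 m³.
T = 0.161 V/A = 0.161·3790.083/396.656 = 1.54 s.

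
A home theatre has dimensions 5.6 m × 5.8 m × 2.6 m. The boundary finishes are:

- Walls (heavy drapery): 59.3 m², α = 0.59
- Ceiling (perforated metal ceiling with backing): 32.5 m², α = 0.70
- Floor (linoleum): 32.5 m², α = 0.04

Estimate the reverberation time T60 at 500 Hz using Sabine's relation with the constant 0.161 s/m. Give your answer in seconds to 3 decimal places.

0.230 sec

Total absorption A = 59.3·0.59 + 32.5·0.70 + 32.5·0.04
  = 34.987 + 22.750 + 1.300 = 59.037 m² sabins.
V = 5.6·5.8·2.6 = 84.448 m³.
Sabine: RT60 = 0.161 × 84.448 / 59.037 = 0.230 s.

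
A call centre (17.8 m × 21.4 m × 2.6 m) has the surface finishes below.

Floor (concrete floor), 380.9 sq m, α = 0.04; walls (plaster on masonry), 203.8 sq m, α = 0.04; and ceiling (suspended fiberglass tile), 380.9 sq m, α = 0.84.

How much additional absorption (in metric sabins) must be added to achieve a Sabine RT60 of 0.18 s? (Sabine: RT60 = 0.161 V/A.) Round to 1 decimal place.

Total absorption A₁ = 380.9*0.04 + 203.8*0.04 + 380.9*0.84
  = 15.236 + 8.152 + 319.956 = 343.344 sq m sabins.
V = 990.392 m³. Required absorption A₂ = 0.161 × 990.392 / 0.18 = 885.851 sabins.
Shortfall: 885.851 − 343.344 = 542.5 sabins.

542.5 sabins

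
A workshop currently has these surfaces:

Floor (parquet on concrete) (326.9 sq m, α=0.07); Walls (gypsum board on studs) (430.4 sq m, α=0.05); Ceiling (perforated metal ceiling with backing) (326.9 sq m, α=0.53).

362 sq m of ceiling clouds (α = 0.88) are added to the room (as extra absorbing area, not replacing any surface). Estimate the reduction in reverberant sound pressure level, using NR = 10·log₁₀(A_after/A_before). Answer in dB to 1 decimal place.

Equivalent absorption area: A_before = 326.9*0.07 + 430.4*0.05 + 326.9*0.53 = 217.660 sq m.
Added absorption = 362 × 0.88 = 318.560 sabins.
A_after = 217.660 + 318.560 = 536.220 sabins.
NR = 10·log₁₀(536.220/217.660) = 3.9 dB.

3.9 dB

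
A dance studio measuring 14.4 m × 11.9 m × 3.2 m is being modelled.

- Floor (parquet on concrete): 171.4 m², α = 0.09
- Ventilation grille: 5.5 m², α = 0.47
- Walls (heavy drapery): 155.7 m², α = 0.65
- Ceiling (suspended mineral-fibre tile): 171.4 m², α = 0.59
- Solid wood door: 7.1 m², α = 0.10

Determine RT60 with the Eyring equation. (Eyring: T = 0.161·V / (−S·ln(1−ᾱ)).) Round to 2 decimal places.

S = Σ Sᵢ = 511.1 m².
Absorption A = 171.4·0.09 + 5.5·0.47 + 155.7·0.65 + 171.4·0.59 + 7.1·0.10 = 221.052 sabins.
ᾱ = 221.052 / 511.1 = 0.4325.
−S·ln(1−ᾱ) = −511.1 × ln(1 − 0.4325) = 289.546.
V = 14.4 × 11.9 × 3.2 = 548.352 m³.
T = 0.161·V/[−S·ln(1−ᾱ)] = 0.161·548.352/289.546 = 0.30 s.

0.30 s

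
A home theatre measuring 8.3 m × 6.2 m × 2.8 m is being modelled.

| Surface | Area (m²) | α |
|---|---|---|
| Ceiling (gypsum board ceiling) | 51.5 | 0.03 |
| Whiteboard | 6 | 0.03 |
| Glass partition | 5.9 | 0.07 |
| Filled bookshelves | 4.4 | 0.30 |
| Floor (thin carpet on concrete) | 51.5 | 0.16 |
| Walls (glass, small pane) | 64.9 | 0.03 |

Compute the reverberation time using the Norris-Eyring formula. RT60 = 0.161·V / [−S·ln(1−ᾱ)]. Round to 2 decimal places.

1.64 s

Total surface area S = 51.5 + 6 + 5.9 + 4.4 + 51.5 + 64.9 = 184.2 m².
Σ(Sᵢαᵢ) = 51.5·0.03 + 6·0.03 + 5.9·0.07 + 4.4·0.30 + 51.5·0.16 + 64.9·0.03 = 13.645.
ᾱ = 13.645 / 184.2 = 0.0741.
−S·ln(1−ᾱ) = −184.2 × ln(1 − 0.0741) = 14.181.
V = 8.3 × 6.2 × 2.8 = 144.088 m³.
T = 0.161·V/[−S·ln(1−ᾱ)] = 0.161·144.088/14.181 = 1.64 s.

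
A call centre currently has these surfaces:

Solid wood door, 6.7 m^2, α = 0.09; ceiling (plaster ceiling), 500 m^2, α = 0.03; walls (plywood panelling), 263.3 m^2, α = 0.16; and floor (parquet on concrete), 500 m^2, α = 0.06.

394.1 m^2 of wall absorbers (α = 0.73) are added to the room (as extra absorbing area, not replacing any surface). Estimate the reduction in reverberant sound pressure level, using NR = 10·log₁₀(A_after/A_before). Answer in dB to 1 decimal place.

Equivalent absorption area: A_before = 6.7*0.09 + 500*0.03 + 263.3*0.16 + 500*0.06 = 87.731 m^2.
Added absorption = 394.1 × 0.73 = 287.693 sabins.
New total A_after = 375.424 sabins.
Reduction = 10 log₁₀(A_after/A_before) = 10 log₁₀(4.2793) = 6.3 dB.

6.3 dB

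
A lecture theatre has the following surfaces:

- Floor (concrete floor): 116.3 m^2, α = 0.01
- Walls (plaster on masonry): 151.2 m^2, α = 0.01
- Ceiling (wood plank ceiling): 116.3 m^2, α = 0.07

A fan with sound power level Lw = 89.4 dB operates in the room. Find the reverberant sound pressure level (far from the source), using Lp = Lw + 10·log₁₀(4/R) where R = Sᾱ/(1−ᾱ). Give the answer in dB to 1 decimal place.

A = 10.816 sabins; S = 383.8 m^2.
ᾱ = 10.816/383.8 = 0.0282; R = Sᾱ/(1−ᾱ) = 10.816/(1−0.0282) = 11.130 m^2.
Lp = Lw + 10 log₁₀(4/R) = 89.4 -4.44 = 85.0 dB.

85.0 dB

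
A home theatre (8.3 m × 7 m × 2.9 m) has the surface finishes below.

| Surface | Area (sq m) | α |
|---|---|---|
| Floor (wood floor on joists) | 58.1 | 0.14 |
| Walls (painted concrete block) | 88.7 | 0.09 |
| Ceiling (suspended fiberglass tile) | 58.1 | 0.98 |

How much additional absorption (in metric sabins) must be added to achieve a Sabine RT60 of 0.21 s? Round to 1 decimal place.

Summing Sᵢαᵢ: 8.134 + 7.983 + 56.938 → A₁ = 73.055 sabins.
Target A₂ = 0.161·168.49/0.21 = 129.176 sabins (V = 168.49 m³).
Shortfall: 129.176 − 73.055 = 56.1 sabins.

56.1 sabins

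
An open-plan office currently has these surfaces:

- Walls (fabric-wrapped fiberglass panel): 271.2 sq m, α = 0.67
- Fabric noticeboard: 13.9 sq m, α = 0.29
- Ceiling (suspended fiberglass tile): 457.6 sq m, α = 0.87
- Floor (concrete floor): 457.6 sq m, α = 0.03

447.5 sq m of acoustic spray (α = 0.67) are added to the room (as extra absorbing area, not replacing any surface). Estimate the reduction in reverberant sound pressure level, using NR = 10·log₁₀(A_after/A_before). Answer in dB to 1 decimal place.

Total absorption A_before = 271.2×0.67 + 13.9×0.29 + 457.6×0.87 + 457.6×0.03
  = 181.704 + 4.031 + 398.112 + 13.728 = 597.575 sq m sabins.
Treatment contributes 447.5·0.67 = 299.825 sabins.
New total A_after = 897.400 sabins.
Reduction = 10 log₁₀(A_after/A_before) = 10 log₁₀(1.5017) = 1.8 dB.

1.8 dB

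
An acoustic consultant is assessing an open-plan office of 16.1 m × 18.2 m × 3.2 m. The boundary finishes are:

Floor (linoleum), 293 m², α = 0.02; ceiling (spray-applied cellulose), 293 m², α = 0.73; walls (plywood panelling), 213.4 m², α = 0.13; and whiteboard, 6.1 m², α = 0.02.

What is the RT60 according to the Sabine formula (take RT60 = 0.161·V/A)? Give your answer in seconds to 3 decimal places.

0.610 sec

Summing Sᵢαᵢ: 5.860 + 213.890 + 27.742 + 0.122 → A = 247.614 sabins.
V = 16.1·18.2·3.2 = 937.664 m³.
RT60 = 0.161 · V / A = 0.161 × 937.664 / 247.614 = 0.610 s.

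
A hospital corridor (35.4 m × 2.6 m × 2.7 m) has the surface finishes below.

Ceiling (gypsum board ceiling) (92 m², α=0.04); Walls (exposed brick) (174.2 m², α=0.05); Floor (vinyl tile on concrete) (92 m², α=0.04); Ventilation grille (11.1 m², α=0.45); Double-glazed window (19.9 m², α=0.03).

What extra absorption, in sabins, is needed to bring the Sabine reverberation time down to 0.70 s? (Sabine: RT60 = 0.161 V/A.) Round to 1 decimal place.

Total absorption A₁ = 92·0.04 + 174.2·0.05 + 92·0.04 + 11.1·0.45 + 19.9·0.03
  = 3.680 + 8.710 + 3.680 + 4.995 + 0.597 = 21.662 m² sabins.
For T = 0.70 s, need A₂ = 0.161·V/T = 0.161·248.508/0.70 = 57.157 sabins.
Additional absorption ΔA = 57.157 − 21.662 = 35.5 sabins.

35.5 sabins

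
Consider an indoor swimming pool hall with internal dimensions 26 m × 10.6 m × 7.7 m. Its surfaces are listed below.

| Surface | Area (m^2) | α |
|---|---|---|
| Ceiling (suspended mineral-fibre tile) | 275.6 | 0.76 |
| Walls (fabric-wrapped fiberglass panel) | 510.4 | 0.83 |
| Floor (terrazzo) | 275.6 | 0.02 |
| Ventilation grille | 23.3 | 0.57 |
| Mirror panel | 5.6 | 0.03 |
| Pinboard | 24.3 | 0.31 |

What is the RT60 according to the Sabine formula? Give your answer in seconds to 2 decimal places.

0.52 seconds

Total absorption A = 275.6*0.76 + 510.4*0.83 + 275.6*0.02 + 23.3*0.57 + 5.6*0.03 + 24.3*0.31
  = 209.456 + 423.632 + 5.512 + 13.281 + 0.168 + 7.533 = 659.582 m^2 sabins.
V = 26·10.6·7.7 = 2122.12 m³.
Sabine: RT60 = 0.161 × 2122.12 / 659.582 = 0.52 s.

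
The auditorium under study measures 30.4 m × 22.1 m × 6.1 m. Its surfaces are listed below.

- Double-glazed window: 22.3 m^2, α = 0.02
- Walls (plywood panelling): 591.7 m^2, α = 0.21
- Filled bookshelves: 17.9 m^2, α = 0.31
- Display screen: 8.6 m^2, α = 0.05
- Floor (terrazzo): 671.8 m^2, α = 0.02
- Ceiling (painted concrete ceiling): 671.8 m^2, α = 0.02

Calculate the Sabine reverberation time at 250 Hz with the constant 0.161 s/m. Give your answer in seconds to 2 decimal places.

4.19 s

Summing Sᵢαᵢ: 0.446 + 124.257 + 5.549 + 0.430 + 13.436 + 13.436 → A = 157.554 sabins.
V = 30.4·22.1·6.1 = 4098.224 m³.
T = 0.161 V/A = 0.161·4098.224/157.554 = 4.19 s.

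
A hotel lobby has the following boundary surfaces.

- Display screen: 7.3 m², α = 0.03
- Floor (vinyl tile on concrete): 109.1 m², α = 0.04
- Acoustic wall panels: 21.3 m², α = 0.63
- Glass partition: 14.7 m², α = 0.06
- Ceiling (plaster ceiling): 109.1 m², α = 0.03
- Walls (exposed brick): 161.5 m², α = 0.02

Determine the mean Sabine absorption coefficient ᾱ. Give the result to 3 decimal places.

S = Σ Sᵢ = 7.3 + 109.1 + 21.3 + 14.7 + 109.1 + 161.5 = 423.0 m².
Weighted sum Σ Sα = 25.387.
ᾱ = A/S = 0.060.

0.060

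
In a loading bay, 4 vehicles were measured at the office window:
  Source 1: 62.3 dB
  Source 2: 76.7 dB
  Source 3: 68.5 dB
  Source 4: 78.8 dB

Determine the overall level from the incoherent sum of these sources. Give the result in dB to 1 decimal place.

81.2 dB

Sum in the linear (power) domain: Σ 10^(Lᵢ/10) = 10^(62.3/10) + 10^(76.7/10) + 10^(68.5/10) + 10^(78.8/10) = 1.314e+08.
Combined level = 10 log₁₀(1.314e+08) = 81.2 dB.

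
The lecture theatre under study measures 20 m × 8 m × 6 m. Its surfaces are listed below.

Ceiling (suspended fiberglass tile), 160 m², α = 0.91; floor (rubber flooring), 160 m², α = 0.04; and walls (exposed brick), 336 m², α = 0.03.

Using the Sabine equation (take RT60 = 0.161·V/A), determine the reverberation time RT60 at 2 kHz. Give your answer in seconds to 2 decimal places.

0.95 s

Equivalent absorption area: A = 160·0.91 + 160·0.04 + 336·0.03 = 162.080 m².
Room volume: 960 m³.
Sabine: RT60 = 0.161 × 960 / 162.080 = 0.95 s.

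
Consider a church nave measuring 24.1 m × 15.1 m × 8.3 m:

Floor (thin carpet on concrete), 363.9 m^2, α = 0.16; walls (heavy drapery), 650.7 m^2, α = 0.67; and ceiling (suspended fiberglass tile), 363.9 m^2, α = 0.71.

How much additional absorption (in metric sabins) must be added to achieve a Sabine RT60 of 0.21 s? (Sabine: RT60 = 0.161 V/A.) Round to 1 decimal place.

1563.1 sabins

Total absorption A₁ = 363.9×0.16 + 650.7×0.67 + 363.9×0.71
  = 58.224 + 435.969 + 258.369 = 752.562 m^2 sabins.
For T = 0.21 s, need A₂ = 0.161·V/T = 0.161·3020.453/0.21 = 2315.681 sabins.
Additional absorption ΔA = 2315.681 − 752.562 = 1563.1 sabins.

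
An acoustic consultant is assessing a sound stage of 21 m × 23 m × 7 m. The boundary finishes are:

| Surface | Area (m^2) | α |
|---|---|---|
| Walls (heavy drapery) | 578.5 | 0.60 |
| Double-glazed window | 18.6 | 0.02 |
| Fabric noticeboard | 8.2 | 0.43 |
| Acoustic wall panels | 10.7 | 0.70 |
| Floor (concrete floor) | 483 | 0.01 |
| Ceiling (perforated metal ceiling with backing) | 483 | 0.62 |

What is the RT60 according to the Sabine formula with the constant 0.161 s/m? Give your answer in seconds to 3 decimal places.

Equivalent absorption area: A = 578.5·0.60 + 18.6·0.02 + 8.2·0.43 + 10.7·0.70 + 483·0.01 + 483·0.62 = 662.778 m^2.
V = 21·23·7 = 3381 m³.
Sabine: RT60 = 0.161 × 3381 / 662.778 = 0.821 s.

0.821 s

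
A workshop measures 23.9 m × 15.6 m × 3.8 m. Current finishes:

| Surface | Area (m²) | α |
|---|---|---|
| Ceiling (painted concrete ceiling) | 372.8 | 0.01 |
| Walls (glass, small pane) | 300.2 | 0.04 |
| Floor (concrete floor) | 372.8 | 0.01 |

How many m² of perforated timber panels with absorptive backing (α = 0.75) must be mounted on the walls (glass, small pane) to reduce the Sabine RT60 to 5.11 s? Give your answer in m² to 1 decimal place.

35.5

A₁ = Σ Sᵢαᵢ = 372.8×0.01 + 300.2×0.04 + 372.8×0.01 = 19.464 sabins.
Required A₂ = 0.161·1416.792/5.11 = 44.639 sabins.
ΔA needed = 44.639 − 19.464 = 25.175 sabins.
Each m² of panel replacing the walls (glass, small pane) adds (0.75 − 0.04) = 0.71 sabins.
Area = ΔA/Δα = 25.175/0.71 = 35.5 m².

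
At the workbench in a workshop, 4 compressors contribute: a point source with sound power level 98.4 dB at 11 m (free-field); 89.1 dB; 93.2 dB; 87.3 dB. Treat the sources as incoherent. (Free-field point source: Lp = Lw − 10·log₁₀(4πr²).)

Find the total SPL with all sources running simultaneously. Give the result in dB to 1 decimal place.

Source at 11 m: Lp = 98.4 − 10·log₁₀(4π·11²) = 98.4 − 10·log₁₀(1520.531) = 66.6 dB.
Converting to relative power and adding: 10^(66.6/10) + 10^(89.1/10) + 10^(93.2/10) + 10^(87.3/10) = 3.444e+09.
Back to dB: 10·log₁₀ Σ = 95.4 dB.

95.4 dB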